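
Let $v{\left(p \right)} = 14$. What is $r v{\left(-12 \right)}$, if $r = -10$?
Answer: $-140$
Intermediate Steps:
$r v{\left(-12 \right)} = \left(-10\right) 14 = -140$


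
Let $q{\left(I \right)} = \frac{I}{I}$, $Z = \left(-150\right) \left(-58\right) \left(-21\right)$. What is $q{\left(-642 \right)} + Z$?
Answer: $-182699$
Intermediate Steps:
$Z = -182700$ ($Z = 8700 \left(-21\right) = -182700$)
$q{\left(I \right)} = 1$
$q{\left(-642 \right)} + Z = 1 - 182700 = -182699$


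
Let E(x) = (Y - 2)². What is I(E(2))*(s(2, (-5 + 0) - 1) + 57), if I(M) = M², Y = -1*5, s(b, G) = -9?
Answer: 115248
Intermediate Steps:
Y = -5
E(x) = 49 (E(x) = (-5 - 2)² = (-7)² = 49)
I(E(2))*(s(2, (-5 + 0) - 1) + 57) = 49²*(-9 + 57) = 2401*48 = 115248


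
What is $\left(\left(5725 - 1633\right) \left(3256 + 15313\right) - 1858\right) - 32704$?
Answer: $75949786$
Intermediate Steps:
$\left(\left(5725 - 1633\right) \left(3256 + 15313\right) - 1858\right) - 32704 = \left(4092 \cdot 18569 - 1858\right) - 32704 = \left(75984348 - 1858\right) - 32704 = 75982490 - 32704 = 75949786$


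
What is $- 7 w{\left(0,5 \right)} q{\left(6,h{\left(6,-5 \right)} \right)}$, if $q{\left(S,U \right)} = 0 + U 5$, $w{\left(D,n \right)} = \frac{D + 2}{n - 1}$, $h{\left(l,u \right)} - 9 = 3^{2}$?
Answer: $-315$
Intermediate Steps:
$h{\left(l,u \right)} = 18$ ($h{\left(l,u \right)} = 9 + 3^{2} = 9 + 9 = 18$)
$w{\left(D,n \right)} = \frac{2 + D}{-1 + n}$
$q{\left(S,U \right)} = 5 U$ ($q{\left(S,U \right)} = 0 + 5 U = 5 U$)
$- 7 w{\left(0,5 \right)} q{\left(6,h{\left(6,-5 \right)} \right)} = - 7 \frac{2 + 0}{-1 + 5} \cdot 5 \cdot 18 = - 7 \cdot \frac{1}{4} \cdot 2 \cdot 90 = \left(-7\right) \frac{1}{2} \cdot 90 = \left(- \frac{7}{2}\right) 90 = -315$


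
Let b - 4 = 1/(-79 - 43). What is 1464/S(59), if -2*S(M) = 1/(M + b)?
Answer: -184440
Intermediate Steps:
b = 487/122 (b = 4 + 1/(-79 - 43) = 4 + 1/(-122) = 4 - 1/122 = 487/122 ≈ 3.9918)
S(M) = -1/(2*(487/122 + M)) (S(M) = -1/(2*(M + 487/122)) = -1/(2*(487/122 + M)))
1464/S(59) = 1464/((-61/(487 + 122*59))) = 1464/((-61/(487 + 7198))) = 1464/((-61/7685)) = 1464/((-61*1/7685)) = 1464/(-61/7685) = 1464*(-7685/61) = -184440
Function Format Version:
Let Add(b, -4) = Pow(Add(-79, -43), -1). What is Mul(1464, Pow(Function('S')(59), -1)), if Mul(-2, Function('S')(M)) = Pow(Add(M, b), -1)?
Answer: -184440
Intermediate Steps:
b = Rational(487, 122) (b = Add(4, Pow(Add(-79, -43), -1)) = Add(4, Pow(-122, -1)) = Add(4, Rational(-1, 122)) = Rational(487, 122) ≈ 3.9918)
Function('S')(M) = Mul(Rational(-1, 2), Pow(Add(Rational(487, 122), M), -1)) (Function('S')(M) = Mul(Rational(-1, 2), Pow(Add(M, Rational(487, 122)), -1)) = Mul(Rational(-1, 2), Pow(Add(Rational(487, 122), M), -1)))
Mul(1464, Pow(Function('S')(59), -1)) = Mul(1464, Pow(Mul(-61, Pow(Add(487, Mul(122, 59)), -1)), -1)) = Mul(1464, Pow(Mul(-61, Pow(Add(487, 7198), -1)), -1)) = Mul(1464, Pow(Mul(-61, Pow(7685, -1)), -1)) = Mul(1464, Pow(Mul(-61, Rational(1, 7685)), -1)) = Mul(1464, Pow(Rational(-61, 7685), -1)) = Mul(1464, Rational(-7685, 61)) = -184440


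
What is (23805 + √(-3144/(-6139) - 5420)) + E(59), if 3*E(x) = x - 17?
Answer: 23819 + 2*I*√51061494701/6139 ≈ 23819.0 + 73.617*I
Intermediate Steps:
E(x) = -17/3 + x/3 (E(x) = (x - 17)/3 = (-17 + x)/3 = -17/3 + x/3)
(23805 + √(-3144/(-6139) - 5420)) + E(59) = (23805 + √(-3144/(-6139) - 5420)) + (-17/3 + (⅓)*59) = (23805 + √(-3144*(-1/6139) - 5420)) + (-17/3 + 59/3) = (23805 + √(3144/6139 - 5420)) + 14 = (23805 + √(-33270236/6139)) + 14 = (23805 + 2*I*√51061494701/6139) + 14 = 23819 + 2*I*√51061494701/6139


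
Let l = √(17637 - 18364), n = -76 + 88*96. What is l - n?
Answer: -8372 + I*√727 ≈ -8372.0 + 26.963*I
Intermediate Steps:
n = 8372 (n = -76 + 8448 = 8372)
l = I*√727 (l = √(-727) = I*√727 ≈ 26.963*I)
l - n = I*√727 - 1*8372 = I*√727 - 8372 = -8372 + I*√727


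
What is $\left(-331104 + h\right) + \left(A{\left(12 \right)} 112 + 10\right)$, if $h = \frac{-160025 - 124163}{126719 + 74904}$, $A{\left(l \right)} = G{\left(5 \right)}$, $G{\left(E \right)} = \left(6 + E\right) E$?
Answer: $- \frac{65514452070}{201623} \approx -3.2494 \cdot 10^{5}$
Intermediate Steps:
$G{\left(E \right)} = E \left(6 + E\right)$
$A{\left(l \right)} = 55$ ($A{\left(l \right)} = 5 \left(6 + 5\right) = 5 \cdot 11 = 55$)
$h = - \frac{284188}{201623} \approx -1.4095$
$\left(-331104 + h\right) + \left(A{\left(12 \right)} 112 + 10\right) = \left(-331104 - \frac{284188}{201623}\right) + \left(55 \cdot 112 + 10\right) = - \frac{66758465980}{201623} + \left(6160 + 10\right) = - \frac{66758465980}{201623} + 6170 = - \frac{65514452070}{201623}$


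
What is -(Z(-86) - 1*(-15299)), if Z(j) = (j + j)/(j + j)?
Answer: -15300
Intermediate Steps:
Z(j) = 1 (Z(j) = (2*j)/((2*j)) = (2*j)*(1/(2*j)) = 1)
-(Z(-86) - 1*(-15299)) = -(1 - 1*(-15299)) = -(1 + 15299) = -1*15300 = -15300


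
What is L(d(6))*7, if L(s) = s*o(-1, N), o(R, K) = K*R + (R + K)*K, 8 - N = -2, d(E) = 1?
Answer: 560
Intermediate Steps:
N = 10 (N = 8 - 1*(-2) = 8 + 2 = 10)
o(R, K) = K*R + K*(K + R) (o(R, K) = K*R + (K + R)*K = K*R + K*(K + R))
L(s) = 80*s (L(s) = s*(10*(10 + 2*(-1))) = s*(10*(10 - 2)) = s*(10*8) = s*80 = 80*s)
L(d(6))*7 = (80*1)*7 = 80*7 = 560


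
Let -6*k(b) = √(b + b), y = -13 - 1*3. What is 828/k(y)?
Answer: 621*I*√2 ≈ 878.23*I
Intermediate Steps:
y = -16 (y = -13 - 3 = -16)
k(b) = -√2*√b/6 (k(b) = -√(b + b)/6 = -√2*√b/6)
828/k(y) = 828/((-√2*√(-16)/6)) = 828/((-√2*4*I/6)) = 828/((-2*I*√2/3)) = 828*(3*I*√2/4) = 621*I*√2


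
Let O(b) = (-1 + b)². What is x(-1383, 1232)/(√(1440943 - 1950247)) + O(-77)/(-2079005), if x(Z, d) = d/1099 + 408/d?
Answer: -6084/2079005 - 35111*I*√127326/6156976056 ≈ -0.0029264 - 0.0020349*I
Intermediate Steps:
x(Z, d) = 408/d + d/1099 (x(Z, d) = d*(1/1099) + 408/d = d/1099 + 408/d = 408/d + d/1099)
x(-1383, 1232)/(√(1440943 - 1950247)) + O(-77)/(-2079005) = (408/1232 + (1/1099)*1232)/(√(1440943 - 1950247)) + (-1 - 77)²/(-2079005) = (408*(1/1232) + 176/157)/(√(-509304)) + (-78)²*(-1/2079005) = (51/154 + 176/157)/((2*I*√127326)) + 6084*(-1/2079005) = 35111*(-I*√127326/254652)/24178 - 6084/2079005 = -35111*I*√127326/6156976056 - 6084/2079005 = -6084/2079005 - 35111*I*√127326/6156976056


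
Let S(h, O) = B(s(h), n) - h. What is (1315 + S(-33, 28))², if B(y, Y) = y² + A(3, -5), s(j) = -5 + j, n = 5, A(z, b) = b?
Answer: 7767369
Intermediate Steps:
B(y, Y) = -5 + y² (B(y, Y) = y² - 5 = -5 + y²)
S(h, O) = -5 + (-5 + h)² - h (S(h, O) = (-5 + (-5 + h)²) - h = -5 + (-5 + h)² - h)
(1315 + S(-33, 28))² = (1315 + (-5 + (-5 - 33)² - 1*(-33)))² = (1315 + (-5 + (-38)² + 33))² = (1315 + (-5 + 1444 + 33))² = (1315 + 1472)² = 2787² = 7767369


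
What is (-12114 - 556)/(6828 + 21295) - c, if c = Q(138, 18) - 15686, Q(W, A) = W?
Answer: 437243734/28123 ≈ 15548.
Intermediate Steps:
c = -15548 (c = 138 - 15686 = -15548)
(-12114 - 556)/(6828 + 21295) - c = (-12114 - 556)/(6828 + 21295) - 1*(-15548) = -12670/28123 + 15548 = 437243734/28123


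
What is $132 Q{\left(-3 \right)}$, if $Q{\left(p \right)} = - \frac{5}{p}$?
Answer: $220$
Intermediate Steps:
$132 Q{\left(-3 \right)} = 132 \left(- \frac{5}{-3}\right) = 132 \left(\left(-5\right) \left(- \frac{1}{3}\right)\right) = 132 \cdot \frac{5}{3} = 220$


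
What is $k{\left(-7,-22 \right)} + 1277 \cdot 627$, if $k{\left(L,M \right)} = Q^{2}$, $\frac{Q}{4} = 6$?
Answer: $801255$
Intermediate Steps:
$Q = 24$ ($Q = 4 \cdot 6 = 24$)
$k{\left(L,M \right)} = 576$ ($k{\left(L,M \right)} = 24^{2} = 576$)
$k{\left(-7,-22 \right)} + 1277 \cdot 627 = 576 + 1277 \cdot 627 = 576 + 800679 = 801255$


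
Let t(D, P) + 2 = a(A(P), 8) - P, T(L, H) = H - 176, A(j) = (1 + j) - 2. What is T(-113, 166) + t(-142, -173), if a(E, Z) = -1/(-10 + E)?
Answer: 29625/184 ≈ 161.01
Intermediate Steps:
A(j) = -1 + j
T(L, H) = -176 + H
t(D, P) = -2 - P - 1/(-11 + P) (t(D, P) = -2 + (-1/(-10 + (-1 + P)) - P) = -2 + (-1/(-11 + P) - P) = -2 + (-P - 1/(-11 + P)) = -2 - P - 1/(-11 + P))
T(-113, 166) + t(-142, -173) = (-176 + 166) + (21 - 1*(-173)² + 9*(-173))/(-11 - 173) = -10 + (21 - 1*29929 - 1557)/(-184) = -10 - (21 - 29929 - 1557)/184 = -10 - 1/184*(-31465) = -10 + 31465/184 = 29625/184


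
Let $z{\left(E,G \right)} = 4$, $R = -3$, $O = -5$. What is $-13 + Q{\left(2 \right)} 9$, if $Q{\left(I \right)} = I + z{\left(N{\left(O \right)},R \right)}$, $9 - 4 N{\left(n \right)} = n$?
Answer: $41$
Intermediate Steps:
$N{\left(n \right)} = \frac{9}{4} - \frac{n}{4}$
$Q{\left(I \right)} = 4 + I$ ($Q{\left(I \right)} = I + 4 = 4 + I$)
$-13 + Q{\left(2 \right)} 9 = -13 + \left(4 + 2\right) 9 = -13 + 6 \cdot 9 = -13 + 54 = 41$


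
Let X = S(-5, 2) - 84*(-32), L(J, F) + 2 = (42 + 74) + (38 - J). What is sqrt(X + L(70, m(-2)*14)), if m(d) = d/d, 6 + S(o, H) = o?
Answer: sqrt(2759) ≈ 52.526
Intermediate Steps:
S(o, H) = -6 + o
m(d) = 1
L(J, F) = 152 - J (L(J, F) = -2 + ((42 + 74) + (38 - J)) = -2 + (116 + (38 - J)) = -2 + (154 - J) = 152 - J)
X = 2677 (X = (-6 - 5) - 84*(-32) = -11 + 2688 = 2677)
sqrt(X + L(70, m(-2)*14)) = sqrt(2677 + (152 - 1*70)) = sqrt(2677 + (152 - 70)) = sqrt(2677 + 82) = sqrt(2759)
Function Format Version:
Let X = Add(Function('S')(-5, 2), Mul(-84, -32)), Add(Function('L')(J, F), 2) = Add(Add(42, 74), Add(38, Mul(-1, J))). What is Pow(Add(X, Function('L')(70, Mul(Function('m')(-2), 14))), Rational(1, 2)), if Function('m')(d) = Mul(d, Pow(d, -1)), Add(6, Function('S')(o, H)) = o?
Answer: Pow(2759, Rational(1, 2)) ≈ 52.526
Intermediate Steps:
Function('S')(o, H) = Add(-6, o)
Function('m')(d) = 1
Function('L')(J, F) = Add(152, Mul(-1, J)) (Function('L')(J, F) = Add(-2, Add(Add(42, 74), Add(38, Mul(-1, J)))) = Add(-2, Add(116, Add(38, Mul(-1, J)))) = Add(-2, Add(154, Mul(-1, J))) = Add(152, Mul(-1, J)))
X = 2677 (X = Add(Add(-6, -5), Mul(-84, -32)) = Add(-11, 2688) = 2677)
Pow(Add(X, Function('L')(70, Mul(Function('m')(-2), 14))), Rational(1, 2)) = Pow(Add(2677, Add(152, Mul(-1, 70))), Rational(1, 2)) = Pow(Add(2677, Add(152, -70)), Rational(1, 2)) = Pow(Add(2677, 82), Rational(1, 2)) = Pow(2759, Rational(1, 2))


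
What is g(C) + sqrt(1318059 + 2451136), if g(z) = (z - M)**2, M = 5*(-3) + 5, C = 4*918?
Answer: 13557124 + sqrt(3769195) ≈ 1.3559e+7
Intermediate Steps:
C = 3672
M = -10 (M = -15 + 5 = -10)
g(z) = (10 + z)**2 (g(z) = (z - 1*(-10))**2 = (z + 10)**2 = (10 + z)**2)
g(C) + sqrt(1318059 + 2451136) = (10 + 3672)**2 + sqrt(1318059 + 2451136) = 3682**2 + sqrt(3769195) = 13557124 + sqrt(3769195)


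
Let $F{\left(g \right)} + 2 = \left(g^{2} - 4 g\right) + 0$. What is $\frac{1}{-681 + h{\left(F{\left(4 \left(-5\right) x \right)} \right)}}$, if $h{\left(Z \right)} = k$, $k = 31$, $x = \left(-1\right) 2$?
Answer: $- \frac{1}{650} \approx -0.0015385$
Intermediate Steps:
$x = -2$
$F{\left(g \right)} = -2 + g^{2} - 4 g$ ($F{\left(g \right)} = -2 + \left(\left(g^{2} - 4 g\right) + 0\right) = -2 + \left(g^{2} - 4 g\right) = -2 + g^{2} - 4 g$)
$h{\left(Z \right)} = 31$
$\frac{1}{-681 + h{\left(F{\left(4 \left(-5\right) x \right)} \right)}} = \frac{1}{-681 + 31} = \frac{1}{-650} = - \frac{1}{650}$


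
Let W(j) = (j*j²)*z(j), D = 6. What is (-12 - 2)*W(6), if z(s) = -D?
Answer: 18144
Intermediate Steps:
z(s) = -6 (z(s) = -1*6 = -6)
W(j) = -6*j³ (W(j) = (j*j²)*(-6) = j³*(-6) = -6*j³)
(-12 - 2)*W(6) = (-12 - 2)*(-6*6³) = -(-84)*216 = -14*(-1296) = 18144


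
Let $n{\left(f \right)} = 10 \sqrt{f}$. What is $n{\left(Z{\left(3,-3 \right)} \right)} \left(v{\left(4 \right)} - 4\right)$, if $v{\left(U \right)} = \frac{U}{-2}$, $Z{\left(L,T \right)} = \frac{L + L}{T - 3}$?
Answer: $- 60 i \approx - 60.0 i$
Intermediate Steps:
$Z{\left(L,T \right)} = \frac{2 L}{-3 + T}$
$v{\left(U \right)} = - \frac{U}{2}$ ($v{\left(U \right)} = U \left(- \frac{1}{2}\right) = - \frac{U}{2}$)
$n{\left(Z{\left(3,-3 \right)} \right)} \left(v{\left(4 \right)} - 4\right) = 10 \sqrt{2 \cdot 3 \frac{1}{-3 - 3}} \left(\left(- \frac{1}{2}\right) 4 - 4\right) = 10 \sqrt{2 \cdot 3 \frac{1}{-6}} \left(-2 - 4\right) = 10 \sqrt{2 \cdot 3 \left(- \frac{1}{6}\right)} \left(-6\right) = 10 \sqrt{-1} \left(-6\right) = 10 i \left(-6\right) = - 60 i$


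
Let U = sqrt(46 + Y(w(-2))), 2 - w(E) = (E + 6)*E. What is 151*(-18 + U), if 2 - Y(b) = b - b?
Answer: -2718 + 604*sqrt(3) ≈ -1671.8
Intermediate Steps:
w(E) = 2 - E*(6 + E) (w(E) = 2 - (E + 6)*E = 2 - (6 + E)*E = 2 - E*(6 + E))
Y(b) = 2 (Y(b) = 2 - (b - b) = 2 - 1*0 = 2 + 0 = 2)
U = 4*sqrt(3) (U = sqrt(46 + 2) = sqrt(48) = 4*sqrt(3) ≈ 6.9282)
151*(-18 + U) = 151*(-18 + 4*sqrt(3)) = -2718 + 604*sqrt(3)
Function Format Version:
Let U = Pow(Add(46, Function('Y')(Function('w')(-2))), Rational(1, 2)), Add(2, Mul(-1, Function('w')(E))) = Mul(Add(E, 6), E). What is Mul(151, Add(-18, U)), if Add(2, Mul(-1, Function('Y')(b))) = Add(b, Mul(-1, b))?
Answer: Add(-2718, Mul(604, Pow(3, Rational(1, 2)))) ≈ -1671.8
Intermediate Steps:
Function('w')(E) = Add(2, Mul(-1, E, Add(6, E))) (Function('w')(E) = Add(2, Mul(-1, Mul(Add(E, 6), E))) = Add(2, Mul(-1, Mul(Add(6, E), E))) = Add(2, Mul(-1, Mul(E, Add(6, E)))) = Add(2, Mul(-1, E, Add(6, E))))
Function('Y')(b) = 2 (Function('Y')(b) = Add(2, Mul(-1, Add(b, Mul(-1, b)))) = Add(2, Mul(-1, 0)) = Add(2, 0) = 2)
U = Mul(4, Pow(3, Rational(1, 2))) (U = Pow(Add(46, 2), Rational(1, 2)) = Pow(48, Rational(1, 2)) = Mul(4, Pow(3, Rational(1, 2))) ≈ 6.9282)
Mul(151, Add(-18, U)) = Mul(151, Add(-18, Mul(4, Pow(3, Rational(1, 2))))) = Add(-2718, Mul(604, Pow(3, Rational(1, 2))))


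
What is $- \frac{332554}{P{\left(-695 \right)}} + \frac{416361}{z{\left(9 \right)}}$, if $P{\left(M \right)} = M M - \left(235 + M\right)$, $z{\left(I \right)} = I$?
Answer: $\frac{67100435033}{1450455} \approx 46262.0$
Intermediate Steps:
$P{\left(M \right)} = -235 + M^{2} - M$ ($P{\left(M \right)} = M^{2} - \left(235 + M\right) = -235 + M^{2} - M$)
$- \frac{332554}{P{\left(-695 \right)}} + \frac{416361}{z{\left(9 \right)}} = - \frac{332554}{-235 + \left(-695\right)^{2} - -695} + \frac{416361}{9} = - \frac{332554}{-235 + 483025 + 695} + 416361 \cdot \frac{1}{9} = - \frac{332554}{483485} + \frac{138787}{3} = \frac{67100435033}{1450455}$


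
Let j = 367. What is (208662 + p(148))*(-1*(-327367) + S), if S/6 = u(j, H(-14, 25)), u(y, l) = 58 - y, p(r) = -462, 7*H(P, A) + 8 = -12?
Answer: 67771806600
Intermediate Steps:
H(P, A) = -20/7 (H(P, A) = -8/7 + (⅐)*(-12) = -8/7 - 12/7 = -20/7)
S = -1854 (S = 6*(58 - 1*367) = 6*(58 - 367) = 6*(-309) = -1854)
(208662 + p(148))*(-1*(-327367) + S) = (208662 - 462)*(-1*(-327367) - 1854) = 208200*(327367 - 1854) = 208200*325513 = 67771806600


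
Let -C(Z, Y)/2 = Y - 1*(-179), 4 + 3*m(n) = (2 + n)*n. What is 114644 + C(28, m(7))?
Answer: 342740/3 ≈ 1.1425e+5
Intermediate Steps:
m(n) = -4/3 + n*(2 + n)/3 (m(n) = -4/3 + ((2 + n)*n)/3 = -4/3 + (n*(2 + n))/3 = -4/3 + n*(2 + n)/3)
C(Z, Y) = -358 - 2*Y (C(Z, Y) = -2*(Y - 1*(-179)) = -2*(Y + 179) = -2*(179 + Y) = -358 - 2*Y)
114644 + C(28, m(7)) = 114644 + (-358 - 2*(-4/3 + (⅓)*7² + (⅔)*7)) = 114644 + (-358 - 2*(-4/3 + (⅓)*49 + 14/3)) = 114644 + (-358 - 2*(-4/3 + 49/3 + 14/3)) = 114644 + (-358 - 2*59/3) = 114644 + (-358 - 118/3) = 114644 - 1192/3 = 342740/3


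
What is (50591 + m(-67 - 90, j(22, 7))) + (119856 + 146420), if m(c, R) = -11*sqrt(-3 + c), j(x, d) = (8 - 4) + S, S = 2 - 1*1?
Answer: 316867 - 44*I*sqrt(10) ≈ 3.1687e+5 - 139.14*I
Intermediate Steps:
S = 1 (S = 2 - 1 = 1)
j(x, d) = 5 (j(x, d) = (8 - 4) + 1 = 4 + 1 = 5)
(50591 + m(-67 - 90, j(22, 7))) + (119856 + 146420) = (50591 - 11*sqrt(-3 + (-67 - 90))) + (119856 + 146420) = (50591 - 11*sqrt(-3 - 157)) + 266276 = (50591 - 44*I*sqrt(10)) + 266276 = 316867 - 44*I*sqrt(10)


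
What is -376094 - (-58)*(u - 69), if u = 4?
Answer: -379864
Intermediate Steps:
-376094 - (-58)*(u - 69) = -376094 - (-58)*(4 - 69) = -376094 - (-58)*(-65) = -376094 - 1*3770 = -376094 - 3770 = -379864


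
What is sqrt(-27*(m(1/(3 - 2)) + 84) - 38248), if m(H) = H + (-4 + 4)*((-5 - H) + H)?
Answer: I*sqrt(40543) ≈ 201.35*I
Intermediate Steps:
m(H) = H (m(H) = H + 0*(-5) = H + 0 = H)
sqrt(-27*(m(1/(3 - 2)) + 84) - 38248) = sqrt(-27*(1/(3 - 2) + 84) - 38248) = sqrt(-27*(1/1 + 84) - 38248) = sqrt(-27*(1 + 84) - 38248) = sqrt(-27*85 - 38248) = sqrt(-2295 - 38248) = sqrt(-40543) = I*sqrt(40543)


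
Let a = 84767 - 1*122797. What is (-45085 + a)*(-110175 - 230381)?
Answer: 28305311940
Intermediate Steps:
a = -38030 (a = 84767 - 122797 = -38030)
(-45085 + a)*(-110175 - 230381) = (-45085 - 38030)*(-110175 - 230381) = -83115*(-340556) = 28305311940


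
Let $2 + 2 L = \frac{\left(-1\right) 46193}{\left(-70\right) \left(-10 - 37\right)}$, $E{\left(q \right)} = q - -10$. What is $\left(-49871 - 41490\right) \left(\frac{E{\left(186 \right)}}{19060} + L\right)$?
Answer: $\frac{131111348851}{179164} \approx 7.318 \cdot 10^{5}$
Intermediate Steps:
$E{\left(q \right)} = 10 + q$ ($E{\left(q \right)} = q + 10 = 10 + q$)
$L = - \frac{7539}{940}$ ($L = -1 + \frac{\left(-1\right) 46193 \frac{1}{\left(-70\right) \left(-10 - 37\right)}}{2} = -1 + \frac{\left(-46193\right) \frac{1}{\left(-70\right) \left(-47\right)}}{2} = -1 + \frac{\left(-46193\right) \frac{1}{3290}}{2} = -1 + \frac{1}{2} \left(- \frac{6599}{470}\right) = -1 - \frac{6599}{940} = - \frac{7539}{940} \approx -8.0202$)
$\left(-49871 - 41490\right) \left(\frac{E{\left(186 \right)}}{19060} + L\right) = \left(-49871 - 41490\right) \left(\frac{10 + 186}{19060} - \frac{7539}{940}\right) = - 91361 \left(196 \cdot \frac{1}{19060} - \frac{7539}{940}\right) = - 91361 \left(\frac{49}{4765} - \frac{7539}{940}\right) = \left(-91361\right) \left(- \frac{1435091}{179164}\right) = \frac{131111348851}{179164}$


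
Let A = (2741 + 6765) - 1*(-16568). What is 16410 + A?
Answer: 42484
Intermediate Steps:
A = 26074 (A = 9506 + 16568 = 26074)
16410 + A = 16410 + 26074 = 42484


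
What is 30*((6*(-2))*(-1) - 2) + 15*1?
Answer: 315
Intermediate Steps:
30*((6*(-2))*(-1) - 2) + 15*1 = 30*(-12*(-1) - 2) + 15 = 30*(12 - 2) + 15 = 30*10 + 15 = 300 + 15 = 315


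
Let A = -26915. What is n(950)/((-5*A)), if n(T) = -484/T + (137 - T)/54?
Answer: -133081/1150616250 ≈ -0.00011566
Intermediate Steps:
n(T) = 137/54 - 484/T - T/54 (n(T) = -484/T + (137 - T)*(1/54) = -484/T + (137/54 - T/54) = 137/54 - 484/T - T/54)
n(950)/((-5*A)) = (137/54 - 484/950 - 1/54*950)/((-5*(-26915))) = (137/54 - 484*1/950 - 475/27)/134575 = (137/54 - 242/475 - 475/27)*(1/134575) = -133081/8550*1/134575 = -133081/1150616250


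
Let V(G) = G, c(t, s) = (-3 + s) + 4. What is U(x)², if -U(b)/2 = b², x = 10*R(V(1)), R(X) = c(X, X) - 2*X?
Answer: 0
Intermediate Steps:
c(t, s) = 1 + s
R(X) = 1 - X (R(X) = (1 + X) - 2*X = 1 - X)
x = 0 (x = 10*(1 - 1*1) = 10*(1 - 1) = 10*0 = 0)
U(b) = -2*b²
U(x)² = (-2*0²)² = (-2*0)² = 0² = 0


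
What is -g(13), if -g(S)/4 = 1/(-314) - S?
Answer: -8166/157 ≈ -52.013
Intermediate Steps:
g(S) = 2/157 + 4*S (g(S) = -4*(1/(-314) - S) = -4*(-1/314 - S) = 2/157 + 4*S)
-g(13) = -(2/157 + 4*13) = -(2/157 + 52) = -1*8166/157 = -8166/157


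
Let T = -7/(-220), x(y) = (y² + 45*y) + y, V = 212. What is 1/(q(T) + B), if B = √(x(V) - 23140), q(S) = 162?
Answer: -81/2656 + 7*√161/2656 ≈ 0.0029443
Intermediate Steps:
x(y) = y² + 46*y
T = 7/220 (T = -7*(-1/220) = 7/220 ≈ 0.031818)
B = 14*√161 (B = √(212*(46 + 212) - 23140) = √(212*258 - 23140) = √(54696 - 23140) = √31556 = 14*√161 ≈ 177.64)
1/(q(T) + B) = 1/(162 + 14*√161)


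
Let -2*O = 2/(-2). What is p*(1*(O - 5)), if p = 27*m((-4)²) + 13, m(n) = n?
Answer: -4005/2 ≈ -2002.5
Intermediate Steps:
O = ½ (O = -1/(-2) = -(-1)/2 = -½*(-1) = ½ ≈ 0.50000)
p = 445 (p = 27*(-4)² + 13 = 27*16 + 13 = 432 + 13 = 445)
p*(1*(O - 5)) = 445*(1*(½ - 5)) = 445*(1*(-9/2)) = 445*(-9/2) = -4005/2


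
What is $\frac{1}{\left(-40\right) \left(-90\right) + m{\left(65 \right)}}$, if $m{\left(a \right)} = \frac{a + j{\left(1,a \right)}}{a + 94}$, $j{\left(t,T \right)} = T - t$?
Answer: $\frac{53}{190843} \approx 0.00027772$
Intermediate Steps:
$m{\left(a \right)} = \frac{-1 + 2 a}{94 + a}$ ($m{\left(a \right)} = \frac{a + \left(a - 1\right)}{a + 94} = \frac{a + \left(a - 1\right)}{94 + a} = \frac{a + \left(-1 + a\right)}{94 + a} = \frac{-1 + 2 a}{94 + a}$)
$\frac{1}{\left(-40\right) \left(-90\right) + m{\left(65 \right)}} = \frac{1}{\left(-40\right) \left(-90\right) + \frac{-1 + 2 \cdot 65}{94 + 65}} = \frac{1}{3600 + \frac{-1 + 130}{159}} = \frac{1}{3600 + \frac{1}{159} \cdot 129} = \frac{1}{3600 + \frac{43}{53}} = \frac{1}{\frac{190843}{53}} = \frac{53}{190843}$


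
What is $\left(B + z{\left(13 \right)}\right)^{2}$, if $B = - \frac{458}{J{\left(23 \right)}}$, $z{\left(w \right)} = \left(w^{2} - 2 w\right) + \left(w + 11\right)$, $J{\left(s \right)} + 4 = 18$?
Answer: $\frac{883600}{49} \approx 18033.0$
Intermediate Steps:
$J{\left(s \right)} = 14$ ($J{\left(s \right)} = -4 + 18 = 14$)
$z{\left(w \right)} = 11 + w^{2} - w$ ($z{\left(w \right)} = \left(w^{2} - 2 w\right) + \left(11 + w\right) = 11 + w^{2} - w$)
$B = - \frac{229}{7}$ ($B = - \frac{458}{14} = \left(-458\right) \frac{1}{14} = - \frac{229}{7} \approx -32.714$)
$\left(B + z{\left(13 \right)}\right)^{2} = \left(- \frac{229}{7} + \left(11 + 13^{2} - 13\right)\right)^{2} = \left(- \frac{229}{7} + \left(11 + 169 - 13\right)\right)^{2} = \left(- \frac{229}{7} + 167\right)^{2} = \left(\frac{940}{7}\right)^{2} = \frac{883600}{49}$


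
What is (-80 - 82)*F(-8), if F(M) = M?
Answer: 1296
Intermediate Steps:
(-80 - 82)*F(-8) = (-80 - 82)*(-8) = -162*(-8) = 1296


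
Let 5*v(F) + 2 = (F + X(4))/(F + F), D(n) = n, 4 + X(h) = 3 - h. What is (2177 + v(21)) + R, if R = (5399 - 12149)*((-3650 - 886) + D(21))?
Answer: 3200234801/105 ≈ 3.0478e+7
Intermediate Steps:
X(h) = -1 - h (X(h) = -4 + (3 - h) = -1 - h)
R = 30476250 (R = (5399 - 12149)*((-3650 - 886) + 21) = -6750*(-4536 + 21) = -6750*(-4515) = 30476250)
v(F) = -⅖ + (-5 + F)/(10*F) (v(F) = -⅖ + ((F + (-1 - 1*4))/(F + F))/5 = -⅖ + ((F + (-1 - 4))/((2*F)))/5 = -⅖ + ((F - 5)*(1/(2*F)))/5 = -⅖ + ((-5 + F)*(1/(2*F)))/5 = -⅖ + ((-5 + F)/(2*F))/5 = -⅖ + (-5 + F)/(10*F))
(2177 + v(21)) + R = (2177 + (⅒)*(-5 - 3*21)/21) + 30476250 = (2177 + (⅒)*(1/21)*(-5 - 63)) + 30476250 = (2177 + (⅒)*(1/21)*(-68)) + 30476250 = (2177 - 34/105) + 30476250 = 228551/105 + 30476250 = 3200234801/105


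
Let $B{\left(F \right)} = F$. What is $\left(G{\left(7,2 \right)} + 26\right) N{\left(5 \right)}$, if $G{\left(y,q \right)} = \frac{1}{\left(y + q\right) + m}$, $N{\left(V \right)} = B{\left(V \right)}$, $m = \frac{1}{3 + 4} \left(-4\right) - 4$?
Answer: $\frac{4065}{31} \approx 131.13$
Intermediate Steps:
$m = - \frac{32}{7}$ ($m = \frac{1}{7} \left(-4\right) - 4 = - \frac{4}{7} - 4 = - \frac{32}{7} \approx -4.5714$)
$N{\left(V \right)} = V$
$G{\left(y,q \right)} = \frac{1}{- \frac{32}{7} + q + y}$ ($G{\left(y,q \right)} = \frac{1}{\left(y + q\right) - \frac{32}{7}} = \frac{1}{\left(q + y\right) - \frac{32}{7}} = \frac{1}{- \frac{32}{7} + q + y}$)
$\left(G{\left(7,2 \right)} + 26\right) N{\left(5 \right)} = \left(\frac{7}{-32 + 7 \cdot 2 + 7 \cdot 7} + 26\right) 5 = \left(\frac{7}{-32 + 14 + 49} + 26\right) 5 = \left(\frac{7}{31} + 26\right) 5 = \frac{813}{31} \cdot 5 = \frac{4065}{31}$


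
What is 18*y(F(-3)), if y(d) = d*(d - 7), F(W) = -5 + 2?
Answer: 540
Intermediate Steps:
F(W) = -3
y(d) = d*(-7 + d)
18*y(F(-3)) = 18*(-3*(-7 - 3)) = 18*(-3*(-10)) = 18*30 = 540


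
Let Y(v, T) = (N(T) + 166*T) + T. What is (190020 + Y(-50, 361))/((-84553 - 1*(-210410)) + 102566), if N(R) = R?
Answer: 83556/76141 ≈ 1.0974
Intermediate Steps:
Y(v, T) = 168*T (Y(v, T) = (T + 166*T) + T = 167*T + T = 168*T)
(190020 + Y(-50, 361))/((-84553 - 1*(-210410)) + 102566) = (190020 + 168*361)/((-84553 - 1*(-210410)) + 102566) = (190020 + 60648)/((-84553 + 210410) + 102566) = 250668/(125857 + 102566) = 250668/228423 = 250668*(1/228423) = 83556/76141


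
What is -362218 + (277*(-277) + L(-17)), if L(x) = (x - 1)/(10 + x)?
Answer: -3072611/7 ≈ -4.3894e+5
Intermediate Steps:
L(x) = (-1 + x)/(10 + x)
-362218 + (277*(-277) + L(-17)) = -362218 + (277*(-277) + (-1 - 17)/(10 - 17)) = -362218 + (-76729 - 18/(-7)) = -362218 + (-76729 - ⅐*(-18)) = -362218 + (-76729 + 18/7) = -362218 - 537085/7 = -3072611/7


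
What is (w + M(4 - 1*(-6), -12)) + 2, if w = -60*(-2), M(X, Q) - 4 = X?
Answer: 136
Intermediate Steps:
M(X, Q) = 4 + X
w = 120
(w + M(4 - 1*(-6), -12)) + 2 = (120 + (4 + (4 - 1*(-6)))) + 2 = (120 + (4 + (4 + 6))) + 2 = (120 + (4 + 10)) + 2 = (120 + 14) + 2 = 134 + 2 = 136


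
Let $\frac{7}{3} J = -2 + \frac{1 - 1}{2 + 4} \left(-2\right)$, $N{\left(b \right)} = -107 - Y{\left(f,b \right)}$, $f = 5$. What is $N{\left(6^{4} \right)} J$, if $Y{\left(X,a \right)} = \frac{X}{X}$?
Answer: $\frac{648}{7} \approx 92.571$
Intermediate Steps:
$Y{\left(X,a \right)} = 1$
$N{\left(b \right)} = -108$ ($N{\left(b \right)} = -107 - 1 = -108$)
$J = - \frac{6}{7}$ ($J = \frac{3 \left(-2 + \frac{1 - 1}{2 + 4} \left(-2\right)\right)}{7} = \frac{3 \left(-2 + \frac{0}{6} \left(-2\right)\right)}{7} = \frac{3 \left(-2 + 0 \cdot \frac{1}{6} \left(-2\right)\right)}{7} = \frac{3 \left(-2 + 0 \left(-2\right)\right)}{7} = \frac{3 \left(-2 + 0\right)}{7} = \frac{3}{7} \left(-2\right) = - \frac{6}{7} \approx -0.85714$)
$N{\left(6^{4} \right)} J = \left(-108\right) \left(- \frac{6}{7}\right) = \frac{648}{7}$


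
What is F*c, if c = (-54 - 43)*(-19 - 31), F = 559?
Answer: 2711150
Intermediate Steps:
c = 4850 (c = -97*(-50) = 4850)
F*c = 559*4850 = 2711150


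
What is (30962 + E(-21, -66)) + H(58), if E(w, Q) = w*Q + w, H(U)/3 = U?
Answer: 32501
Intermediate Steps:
H(U) = 3*U
E(w, Q) = w + Q*w (E(w, Q) = Q*w + w = w + Q*w)
(30962 + E(-21, -66)) + H(58) = (30962 - 21*(1 - 66)) + 3*58 = (30962 - 21*(-65)) + 174 = (30962 + 1365) + 174 = 32327 + 174 = 32501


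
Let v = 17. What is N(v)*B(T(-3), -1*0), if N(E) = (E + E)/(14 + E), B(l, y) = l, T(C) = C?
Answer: -102/31 ≈ -3.2903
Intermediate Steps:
N(E) = 2*E/(14 + E) (N(E) = (2*E)/(14 + E) = 2*E/(14 + E))
N(v)*B(T(-3), -1*0) = (2*17/(14 + 17))*(-3) = (2*17/31)*(-3) = (2*17*(1/31))*(-3) = (34/31)*(-3) = -102/31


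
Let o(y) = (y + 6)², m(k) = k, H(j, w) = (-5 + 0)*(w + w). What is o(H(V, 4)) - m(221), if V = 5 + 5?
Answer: 935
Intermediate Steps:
V = 10
H(j, w) = -10*w
o(y) = (6 + y)²
o(H(V, 4)) - m(221) = (6 - 10*4)² - 1*221 = (6 - 40)² - 221 = (-34)² - 221 = 1156 - 221 = 935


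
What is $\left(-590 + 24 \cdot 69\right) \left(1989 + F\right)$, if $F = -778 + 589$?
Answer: $1918800$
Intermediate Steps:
$F = -189$
$\left(-590 + 24 \cdot 69\right) \left(1989 + F\right) = \left(-590 + 24 \cdot 69\right) \left(1989 - 189\right) = \left(-590 + 1656\right) 1800 = 1066 \cdot 1800 = 1918800$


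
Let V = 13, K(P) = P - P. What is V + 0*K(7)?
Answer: 13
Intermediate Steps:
K(P) = 0
V + 0*K(7) = 13 + 0*0 = 13 + 0 = 13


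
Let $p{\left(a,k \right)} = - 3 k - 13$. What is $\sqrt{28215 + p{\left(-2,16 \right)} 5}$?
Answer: $\sqrt{27910} \approx 167.06$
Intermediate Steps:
$p{\left(a,k \right)} = -13 - 3 k$
$\sqrt{28215 + p{\left(-2,16 \right)} 5} = \sqrt{28215 + \left(-13 - 48\right) 5} = \sqrt{28215 - 305} = \sqrt{27910}$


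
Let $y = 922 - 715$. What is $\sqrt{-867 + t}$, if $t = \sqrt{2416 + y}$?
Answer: $\sqrt{-867 + \sqrt{2623}} \approx 28.562 i$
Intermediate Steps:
$y = 207$ ($y = 922 - 715 = 207$)
$t = \sqrt{2623}$ ($t = \sqrt{2416 + 207} = \sqrt{2623} \approx 51.215$)
$\sqrt{-867 + t} = \sqrt{-867 + \sqrt{2623}}$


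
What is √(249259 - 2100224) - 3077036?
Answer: -3077036 + I*√1850965 ≈ -3.077e+6 + 1360.5*I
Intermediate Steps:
√(249259 - 2100224) - 3077036 = √(-1850965) - 3077036 = I*√1850965 - 3077036 = -3077036 + I*√1850965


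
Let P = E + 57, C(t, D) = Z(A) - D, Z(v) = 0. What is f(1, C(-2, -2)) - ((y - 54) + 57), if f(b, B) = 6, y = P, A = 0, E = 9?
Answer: -63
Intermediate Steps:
C(t, D) = -D (C(t, D) = 0 - D = -D)
P = 66 (P = 9 + 57 = 66)
y = 66
f(1, C(-2, -2)) - ((y - 54) + 57) = 6 - ((66 - 54) + 57) = 6 - (12 + 57) = 6 - 1*69 = 6 - 69 = -63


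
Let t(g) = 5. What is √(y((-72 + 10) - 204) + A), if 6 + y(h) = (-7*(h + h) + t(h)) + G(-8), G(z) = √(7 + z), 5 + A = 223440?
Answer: √(227158 + I) ≈ 476.61 + 0.001*I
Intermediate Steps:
A = 223435 (A = -5 + 223440 = 223435)
y(h) = -1 + I - 14*h (y(h) = -6 + ((-7*(h + h) + 5) + √(7 - 8)) = -6 + ((-14*h + 5) + √(-1)) = -6 + ((-14*h + 5) + I) = -6 + ((5 - 14*h) + I) = -6 + (5 + I - 14*h) = -1 + I - 14*h)
√(y((-72 + 10) - 204) + A) = √((-1 + I - 14*((-72 + 10) - 204)) + 223435) = √((-1 + I - 14*(-62 - 204)) + 223435) = √((-1 + I - 14*(-266)) + 223435) = √((-1 + I + 3724) + 223435) = √((3723 + I) + 223435) = √(227158 + I)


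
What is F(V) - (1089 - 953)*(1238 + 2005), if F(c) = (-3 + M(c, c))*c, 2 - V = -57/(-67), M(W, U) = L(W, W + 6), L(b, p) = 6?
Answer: -29549985/67 ≈ -4.4104e+5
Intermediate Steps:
M(W, U) = 6
V = 77/67 (V = 2 - (-57)/(-67) = 2 - (-57)*(-1)/67 = 2 - 1*57/67 = 2 - 57/67 = 77/67 ≈ 1.1493)
F(c) = 3*c (F(c) = (-3 + 6)*c = 3*c)
F(V) - (1089 - 953)*(1238 + 2005) = 3*(77/67) - (1089 - 953)*(1238 + 2005) = 231/67 - 136*3243 = 231/67 - 1*441048 = 231/67 - 441048 = -29549985/67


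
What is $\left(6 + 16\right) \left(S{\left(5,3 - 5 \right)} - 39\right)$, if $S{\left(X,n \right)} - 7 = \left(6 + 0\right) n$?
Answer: $-968$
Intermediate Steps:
$S{\left(X,n \right)} = 7 + 6 n$ ($S{\left(X,n \right)} = 7 + \left(6 + 0\right) n = 7 + 6 n$)
$\left(6 + 16\right) \left(S{\left(5,3 - 5 \right)} - 39\right) = \left(6 + 16\right) \left(\left(7 + 6 \left(3 - 5\right)\right) - 39\right) = 22 \left(\left(7 + 6 \left(-2\right)\right) - 39\right) = 22 \left(\left(7 - 12\right) - 39\right) = 22 \left(-5 - 39\right) = 22 \left(-44\right) = -968$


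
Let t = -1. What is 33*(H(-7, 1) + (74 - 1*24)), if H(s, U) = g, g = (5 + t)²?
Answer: 2178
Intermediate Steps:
g = 16 (g = (5 - 1)² = 4² = 16)
H(s, U) = 16
33*(H(-7, 1) + (74 - 1*24)) = 33*(16 + (74 - 1*24)) = 33*(16 + (74 - 24)) = 33*(16 + 50) = 33*66 = 2178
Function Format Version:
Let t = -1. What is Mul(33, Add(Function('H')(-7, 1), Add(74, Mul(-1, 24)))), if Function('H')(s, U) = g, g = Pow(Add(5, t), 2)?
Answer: 2178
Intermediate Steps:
g = 16 (g = Pow(Add(5, -1), 2) = Pow(4, 2) = 16)
Function('H')(s, U) = 16
Mul(33, Add(Function('H')(-7, 1), Add(74, Mul(-1, 24)))) = Mul(33, Add(16, Add(74, Mul(-1, 24)))) = Mul(33, Add(16, Add(74, -24))) = Mul(33, Add(16, 50)) = Mul(33, 66) = 2178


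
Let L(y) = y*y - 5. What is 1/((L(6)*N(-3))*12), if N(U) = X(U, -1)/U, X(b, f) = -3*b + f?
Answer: -1/992 ≈ -0.0010081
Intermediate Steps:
L(y) = -5 + y² (L(y) = y² - 5 = -5 + y²)
X(b, f) = f - 3*b
N(U) = (-1 - 3*U)/U
1/((L(6)*N(-3))*12) = 1/(((-5 + 6²)*(-3 - 1/(-3)))*12) = 1/(((-5 + 36)*(-3 - 1*(-⅓)))*12) = 1/((31*(-3 + ⅓))*12) = 1/((31*(-8/3))*12) = 1/(-248/3*12) = 1/(-992) = -1/992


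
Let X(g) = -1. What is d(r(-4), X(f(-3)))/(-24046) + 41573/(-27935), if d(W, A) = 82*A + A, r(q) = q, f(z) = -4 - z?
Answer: -997345753/671725010 ≈ -1.4848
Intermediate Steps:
d(W, A) = 83*A
d(r(-4), X(f(-3)))/(-24046) + 41573/(-27935) = (83*(-1))/(-24046) + 41573/(-27935) = -83*(-1/24046) + 41573*(-1/27935) = 83/24046 - 41573/27935 = -997345753/671725010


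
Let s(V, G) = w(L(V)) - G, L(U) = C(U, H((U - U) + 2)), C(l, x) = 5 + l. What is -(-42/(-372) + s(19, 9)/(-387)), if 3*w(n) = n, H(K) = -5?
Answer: -2771/23994 ≈ -0.11549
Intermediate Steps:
L(U) = 5 + U
w(n) = n/3
s(V, G) = 5/3 - G + V/3 (s(V, G) = (5 + V)/3 - G = (5/3 + V/3) - G = 5/3 - G + V/3)
-(-42/(-372) + s(19, 9)/(-387)) = -(-42/(-372) + (5/3 - 1*9 + (⅓)*19)/(-387)) = -(-42*(-1/372) + (5/3 - 9 + 19/3)*(-1/387)) = -(7/62 - 1*(-1/387)) = -(7/62 + 1/387) = -1*2771/23994 = -2771/23994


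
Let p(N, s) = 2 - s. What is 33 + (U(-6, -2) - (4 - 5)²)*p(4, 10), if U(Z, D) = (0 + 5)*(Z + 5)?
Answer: 81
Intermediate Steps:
U(Z, D) = 25 + 5*Z (U(Z, D) = 5*(5 + Z) = 25 + 5*Z)
33 + (U(-6, -2) - (4 - 5)²)*p(4, 10) = 33 + ((25 + 5*(-6)) - (4 - 5)²)*(2 - 1*10) = 33 + ((25 - 30) - 1*(-1)²)*(2 - 10) = 33 + (-5 - 1*1)*(-8) = 33 + (-5 - 1)*(-8) = 33 - 6*(-8) = 33 + 48 = 81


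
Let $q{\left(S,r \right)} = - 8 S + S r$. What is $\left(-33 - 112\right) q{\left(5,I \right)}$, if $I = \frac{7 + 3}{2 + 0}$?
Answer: $2175$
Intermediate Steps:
$I = 5$ ($I = \frac{10}{2} = 10 \cdot \frac{1}{2} = 5$)
$\left(-33 - 112\right) q{\left(5,I \right)} = \left(-33 - 112\right) 5 \left(-8 + 5\right) = - 145 \cdot 5 \left(-3\right) = \left(-145\right) \left(-15\right) = 2175$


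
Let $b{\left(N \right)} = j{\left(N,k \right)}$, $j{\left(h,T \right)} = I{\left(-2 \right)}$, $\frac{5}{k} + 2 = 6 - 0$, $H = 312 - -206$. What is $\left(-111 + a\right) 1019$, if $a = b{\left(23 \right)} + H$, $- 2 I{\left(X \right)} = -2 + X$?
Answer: $416771$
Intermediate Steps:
$I{\left(X \right)} = 1 - \frac{X}{2}$ ($I{\left(X \right)} = - \frac{-2 + X}{2} = 1 - \frac{X}{2}$)
$H = 518$ ($H = 312 + 206 = 518$)
$k = \frac{5}{4}$ ($k = \frac{5}{-2 + \left(6 - 0\right)} = \frac{5}{-2 + \left(6 + 0\right)} = \frac{5}{-2 + 6} = \frac{5}{4} \approx 1.25$)
$j{\left(h,T \right)} = 2$ ($j{\left(h,T \right)} = 1 - -1 = 1 + 1 = 2$)
$b{\left(N \right)} = 2$
$a = 520$ ($a = 2 + 518 = 520$)
$\left(-111 + a\right) 1019 = \left(-111 + 520\right) 1019 = 409 \cdot 1019 = 416771$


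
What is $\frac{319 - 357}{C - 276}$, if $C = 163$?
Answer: $\frac{38}{113} \approx 0.33628$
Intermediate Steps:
$\frac{319 - 357}{C - 276} = \frac{319 - 357}{163 - 276} = - \frac{38}{-113} = \left(-38\right) \left(- \frac{1}{113}\right) = \frac{38}{113}$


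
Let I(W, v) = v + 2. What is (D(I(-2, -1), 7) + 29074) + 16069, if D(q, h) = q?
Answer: 45144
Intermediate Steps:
I(W, v) = 2 + v
(D(I(-2, -1), 7) + 29074) + 16069 = ((2 - 1) + 29074) + 16069 = (1 + 29074) + 16069 = 29075 + 16069 = 45144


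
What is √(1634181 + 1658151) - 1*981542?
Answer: -981542 + 2*√823083 ≈ -9.7973e+5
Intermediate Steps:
√(1634181 + 1658151) - 1*981542 = √3292332 - 981542 = 2*√823083 - 981542 = -981542 + 2*√823083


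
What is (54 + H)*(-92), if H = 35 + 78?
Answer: -15364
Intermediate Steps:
H = 113
(54 + H)*(-92) = (54 + 113)*(-92) = 167*(-92) = -15364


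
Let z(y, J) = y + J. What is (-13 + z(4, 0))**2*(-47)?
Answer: -3807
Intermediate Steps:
z(y, J) = J + y
(-13 + z(4, 0))**2*(-47) = (-13 + (0 + 4))**2*(-47) = (-13 + 4)**2*(-47) = (-9)**2*(-47) = 81*(-47) = -3807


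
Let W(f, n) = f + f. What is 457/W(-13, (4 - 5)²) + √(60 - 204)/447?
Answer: -457/26 + 4*I/149 ≈ -17.577 + 0.026846*I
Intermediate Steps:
W(f, n) = 2*f
457/W(-13, (4 - 5)²) + √(60 - 204)/447 = 457/((2*(-13))) + √(60 - 204)/447 = 457/(-26) + √(-144)*(1/447) = 457*(-1/26) + (12*I)*(1/447) = -457/26 + 4*I/149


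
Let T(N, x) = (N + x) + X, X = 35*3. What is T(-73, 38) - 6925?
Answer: -6855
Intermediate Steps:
X = 105
T(N, x) = 105 + N + x (T(N, x) = (N + x) + 105 = 105 + N + x)
T(-73, 38) - 6925 = (105 - 73 + 38) - 6925 = 70 - 6925 = -6855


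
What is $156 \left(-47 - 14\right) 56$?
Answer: $-532896$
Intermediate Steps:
$156 \left(-47 - 14\right) 56 = 156 \left(-61\right) 56 = \left(-9516\right) 56 = -532896$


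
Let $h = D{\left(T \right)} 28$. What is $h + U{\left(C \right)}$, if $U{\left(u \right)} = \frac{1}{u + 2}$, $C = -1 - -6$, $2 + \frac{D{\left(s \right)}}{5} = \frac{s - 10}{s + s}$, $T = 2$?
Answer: $- \frac{3919}{7} \approx -559.86$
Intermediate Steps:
$D{\left(s \right)} = -10 + \frac{5 \left(-10 + s\right)}{2 s}$ ($D{\left(s \right)} = -10 + 5 \frac{s - 10}{s + s} = -10 + 5 \frac{-10 + s}{2 s} = -10 + \frac{5 \left(-10 + s\right)}{2 s}$)
$C = 5$ ($C = -1 + 6 = 5$)
$U{\left(u \right)} = \frac{1}{2 + u}$
$h = -560$ ($h = \left(- \frac{15}{2} - \frac{25}{2}\right) 28 = \left(-20\right) 28 = -560$)
$h + U{\left(C \right)} = -560 + \frac{1}{2 + 5} = -560 + \frac{1}{7} = - \frac{3919}{7}$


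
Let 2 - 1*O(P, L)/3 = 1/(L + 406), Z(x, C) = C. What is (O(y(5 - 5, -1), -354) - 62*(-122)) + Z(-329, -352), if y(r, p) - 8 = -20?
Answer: 375333/52 ≈ 7217.9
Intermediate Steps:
y(r, p) = -12 (y(r, p) = 8 - 20 = -12)
O(P, L) = 6 - 3/(406 + L) (O(P, L) = 6 - 3/(L + 406) = 6 - 3/(406 + L))
(O(y(5 - 5, -1), -354) - 62*(-122)) + Z(-329, -352) = (3*(811 + 2*(-354))/(406 - 354) - 62*(-122)) - 352 = (3*(811 - 708)/52 + 7564) - 352 = (3*(1/52)*103 + 7564) - 352 = (309/52 + 7564) - 352 = 393637/52 - 352 = 375333/52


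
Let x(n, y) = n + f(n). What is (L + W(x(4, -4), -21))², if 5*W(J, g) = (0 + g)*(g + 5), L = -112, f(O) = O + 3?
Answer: 50176/25 ≈ 2007.0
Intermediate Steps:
f(O) = 3 + O
x(n, y) = 3 + 2*n (x(n, y) = n + (3 + n) = 3 + 2*n)
W(J, g) = g*(5 + g)/5 (W(J, g) = ((0 + g)*(g + 5))/5 = (g*(5 + g))/5 = g*(5 + g)/5)
(L + W(x(4, -4), -21))² = (-112 + (⅕)*(-21)*(5 - 21))² = (-112 + (⅕)*(-21)*(-16))² = (-112 + 336/5)² = (-224/5)² = 50176/25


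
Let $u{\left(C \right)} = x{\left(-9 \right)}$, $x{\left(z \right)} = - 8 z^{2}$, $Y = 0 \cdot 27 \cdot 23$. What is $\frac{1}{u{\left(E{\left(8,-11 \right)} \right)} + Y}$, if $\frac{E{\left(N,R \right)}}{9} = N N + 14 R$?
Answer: $- \frac{1}{648} \approx -0.0015432$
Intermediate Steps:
$E{\left(N,R \right)} = 9 N^{2} + 126 R$ ($E{\left(N,R \right)} = 9 \left(N N + 14 R\right) = 9 \left(N^{2} + 14 R\right) = 9 N^{2} + 126 R$)
$Y = 0$ ($Y = 0 \cdot 23 = 0$)
$u{\left(C \right)} = -648$ ($u{\left(C \right)} = - 8 \left(-9\right)^{2} = \left(-8\right) 81 = -648$)
$\frac{1}{u{\left(E{\left(8,-11 \right)} \right)} + Y} = \frac{1}{-648 + 0} = \frac{1}{-648} = - \frac{1}{648}$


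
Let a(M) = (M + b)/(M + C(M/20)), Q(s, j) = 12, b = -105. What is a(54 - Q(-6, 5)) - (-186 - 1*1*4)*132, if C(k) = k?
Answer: 175550/7 ≈ 25079.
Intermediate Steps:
a(M) = 20*(-105 + M)/(21*M) (a(M) = (M - 105)/(M + M/20) = (-105 + M)/(M + M*(1/20)) = (-105 + M)/(M + M/20) = (-105 + M)/((21*M/20)) = (-105 + M)*(20/(21*M)) = 20*(-105 + M)/(21*M))
a(54 - Q(-6, 5)) - (-186 - 1*1*4)*132 = (20/21 - 100/(54 - 1*12)) - (-186 - 1*1*4)*132 = (20/21 - 100/(54 - 12)) - (-186 - 1*4)*132 = (20/21 - 100/42) - (-186 - 4)*132 = (20/21 - 100*1/42) - (-190)*132 = (20/21 - 50/21) - 1*(-25080) = -10/7 + 25080 = 175550/7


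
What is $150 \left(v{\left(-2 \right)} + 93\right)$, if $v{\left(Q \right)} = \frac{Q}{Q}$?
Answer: $14100$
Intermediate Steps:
$v{\left(Q \right)} = 1$
$150 \left(v{\left(-2 \right)} + 93\right) = 150 \left(1 + 93\right) = 150 \cdot 94 = 14100$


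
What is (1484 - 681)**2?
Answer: 644809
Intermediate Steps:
(1484 - 681)**2 = 803**2 = 644809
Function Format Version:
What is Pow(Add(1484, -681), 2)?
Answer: 644809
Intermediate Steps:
Pow(Add(1484, -681), 2) = Pow(803, 2) = 644809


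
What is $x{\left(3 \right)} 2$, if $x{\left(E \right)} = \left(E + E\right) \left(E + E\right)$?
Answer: $72$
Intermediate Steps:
$x{\left(E \right)} = 4 E^{2}$ ($x{\left(E \right)} = 2 E 2 E = 4 E^{2}$)
$x{\left(3 \right)} 2 = 4 \cdot 3^{2} \cdot 2 = 4 \cdot 9 \cdot 2 = 36 \cdot 2 = 72$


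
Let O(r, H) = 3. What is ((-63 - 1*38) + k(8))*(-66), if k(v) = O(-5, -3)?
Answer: 6468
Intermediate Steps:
k(v) = 3
((-63 - 1*38) + k(8))*(-66) = ((-63 - 1*38) + 3)*(-66) = ((-63 - 38) + 3)*(-66) = (-101 + 3)*(-66) = -98*(-66) = 6468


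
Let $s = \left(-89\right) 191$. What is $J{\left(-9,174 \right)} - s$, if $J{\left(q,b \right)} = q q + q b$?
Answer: $15514$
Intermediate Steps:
$s = -16999$
$J{\left(q,b \right)} = q^{2} + b q$
$J{\left(-9,174 \right)} - s = - 9 \left(174 - 9\right) - -16999 = \left(-9\right) 165 + 16999 = -1485 + 16999 = 15514$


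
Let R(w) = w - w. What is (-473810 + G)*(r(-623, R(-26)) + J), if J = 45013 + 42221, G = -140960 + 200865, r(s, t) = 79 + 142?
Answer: -36198061775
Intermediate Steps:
R(w) = 0
r(s, t) = 221
G = 59905
J = 87234
(-473810 + G)*(r(-623, R(-26)) + J) = (-473810 + 59905)*(221 + 87234) = -413905*87455 = -36198061775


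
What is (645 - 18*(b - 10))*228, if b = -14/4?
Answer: 202464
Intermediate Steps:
b = -7/2 (b = -14*¼ = -7/2 ≈ -3.5000)
(645 - 18*(b - 10))*228 = (645 - 18*(-7/2 - 10))*228 = (645 - 18*(-27/2))*228 = (645 + 243)*228 = 888*228 = 202464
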